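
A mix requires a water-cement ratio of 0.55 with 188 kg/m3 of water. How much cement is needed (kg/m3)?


Cement = water / (w/c)
= 188 / 0.55
= 341.8 kg/m3

341.8


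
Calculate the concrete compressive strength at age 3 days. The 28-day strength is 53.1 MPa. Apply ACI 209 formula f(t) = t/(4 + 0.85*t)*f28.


f(3) = 3 / (4 + 0.85 * 3) * 53.1
= 3 / 6.55 * 53.1
= 24.32 MPa

24.32


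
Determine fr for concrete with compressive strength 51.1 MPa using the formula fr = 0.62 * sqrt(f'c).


fr = 0.62 * sqrt(51.1)
= 4.432 MPa

4.432


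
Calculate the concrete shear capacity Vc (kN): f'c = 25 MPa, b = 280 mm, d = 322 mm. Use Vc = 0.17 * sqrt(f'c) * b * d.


Vc = 0.17 * sqrt(25) * 280 * 322 / 1000
= 76.64 kN

76.64


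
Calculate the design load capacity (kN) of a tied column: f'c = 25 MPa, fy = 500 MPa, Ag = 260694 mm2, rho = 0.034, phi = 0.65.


Ast = rho * Ag = 0.034 * 260694 = 8863.596 mm2
phi*Pn = 0.65 * 0.80 * (0.85 * 25 * (260694 - 8863.596) + 500 * 8863.596) / 1000
= 5087.26 kN

5087.26


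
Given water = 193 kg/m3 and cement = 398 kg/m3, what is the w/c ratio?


w/c = water / cement
w/c = 193 / 398 = 0.485

0.485


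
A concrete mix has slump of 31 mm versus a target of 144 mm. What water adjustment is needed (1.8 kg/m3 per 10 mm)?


Difference = 144 - 31 = 113 mm
Water adjustment = 113 * 1.8 / 10 = 20.3 kg/m3

20.3


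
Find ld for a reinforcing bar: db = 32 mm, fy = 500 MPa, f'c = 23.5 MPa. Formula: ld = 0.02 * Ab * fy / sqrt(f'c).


Ab = pi * 32^2 / 4 = 804.248 mm2
ld = 0.02 * 804.248 * 500 / sqrt(23.5)
= 1659.0 mm

1659.0


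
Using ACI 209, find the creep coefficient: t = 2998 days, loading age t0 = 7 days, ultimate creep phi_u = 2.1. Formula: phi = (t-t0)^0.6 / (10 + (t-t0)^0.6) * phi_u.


dt = 2998 - 7 = 2991
phi = 2991^0.6 / (10 + 2991^0.6) * 2.1
= 1.941

1.941


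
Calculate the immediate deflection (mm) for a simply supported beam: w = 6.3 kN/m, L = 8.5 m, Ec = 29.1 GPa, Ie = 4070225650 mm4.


Convert: L = 8.5 m = 8500 mm, Ec = 29.1 GPa = 29100 MPa
delta = 5 * 6.3 * 8500^4 / (384 * 29100 * 4070225650)
= 3.62 mm

3.62


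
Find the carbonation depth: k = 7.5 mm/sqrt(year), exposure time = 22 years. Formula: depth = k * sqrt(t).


depth = k * sqrt(t)
= 7.5 * sqrt(22)
= 35.18 mm

35.18


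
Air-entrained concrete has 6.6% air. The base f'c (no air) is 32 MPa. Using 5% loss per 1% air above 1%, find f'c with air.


Strength loss = (6.6 - 1) * 5 = 28.0%
f'c = 32 * (1 - 28.0/100)
= 23.04 MPa

23.04


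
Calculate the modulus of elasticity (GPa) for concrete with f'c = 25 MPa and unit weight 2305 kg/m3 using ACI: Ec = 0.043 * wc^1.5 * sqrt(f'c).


Ec = 0.043 * 2305^1.5 * sqrt(25) / 1000
= 23.79 GPa

23.79


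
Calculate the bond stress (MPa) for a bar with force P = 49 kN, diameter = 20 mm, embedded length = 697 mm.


u = P / (pi * db * ld)
= 49 * 1000 / (pi * 20 * 697)
= 1.119 MPa

1.119


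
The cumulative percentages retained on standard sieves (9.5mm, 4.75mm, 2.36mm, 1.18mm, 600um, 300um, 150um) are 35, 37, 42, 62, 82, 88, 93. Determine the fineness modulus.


FM = sum(cumulative % retained) / 100
= 439 / 100
= 4.39

4.39


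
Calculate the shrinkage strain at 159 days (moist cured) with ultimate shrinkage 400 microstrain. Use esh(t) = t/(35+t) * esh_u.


esh(159) = 159 / (35 + 159) * 400
= 159 / 194 * 400
= 327.8 microstrain

327.8


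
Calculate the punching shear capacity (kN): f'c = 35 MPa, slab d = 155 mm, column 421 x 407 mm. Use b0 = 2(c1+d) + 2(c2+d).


b0 = 2*(421 + 155) + 2*(407 + 155) = 2276 mm
Vc = 0.33 * sqrt(35) * 2276 * 155 / 1000
= 688.73 kN

688.73


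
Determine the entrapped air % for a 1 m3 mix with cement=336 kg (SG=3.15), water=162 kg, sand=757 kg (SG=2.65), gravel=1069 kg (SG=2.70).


Vol cement = 336 / (3.15 * 1000) = 0.106667 m3
Vol water = 162 / 1000 = 0.162 m3
Vol sand = 757 / (2.65 * 1000) = 0.28566 m3
Vol gravel = 1069 / (2.70 * 1000) = 0.395926 m3
Total solid + water volume = 0.950253 m3
Air = (1 - 0.950253) * 100 = 4.97%

4.97


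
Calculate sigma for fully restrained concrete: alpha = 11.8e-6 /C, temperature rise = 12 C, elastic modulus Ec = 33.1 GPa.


sigma = alpha * dT * Ec
= 11.8e-6 * 12 * 33.1 * 1000
= 4.687 MPa

4.687


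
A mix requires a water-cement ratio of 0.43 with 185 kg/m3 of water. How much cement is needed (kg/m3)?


Cement = water / (w/c)
= 185 / 0.43
= 430.2 kg/m3

430.2


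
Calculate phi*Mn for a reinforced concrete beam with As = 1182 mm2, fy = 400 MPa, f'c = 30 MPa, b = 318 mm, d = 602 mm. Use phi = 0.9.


a = As * fy / (0.85 * f'c * b)
= 1182 * 400 / (0.85 * 30 * 318)
= 58.3056 mm
Mn = As * fy * (d - a/2) / 10^6
= 270.8422 kN-m
phi*Mn = 0.9 * 270.8422 = 243.76 kN-m

243.76


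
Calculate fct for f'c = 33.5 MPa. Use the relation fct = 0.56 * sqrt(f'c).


fct = 0.56 * sqrt(33.5)
= 0.56 * 5.788
= 3.241 MPa

3.241


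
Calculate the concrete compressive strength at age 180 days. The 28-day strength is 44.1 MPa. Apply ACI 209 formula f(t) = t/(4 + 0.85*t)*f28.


f(180) = 180 / (4 + 0.85 * 180) * 44.1
= 180 / 157.0 * 44.1
= 50.56 MPa

50.56


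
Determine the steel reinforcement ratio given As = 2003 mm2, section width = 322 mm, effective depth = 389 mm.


rho = As / (b * d)
= 2003 / (322 * 389)
= 0.016

0.016


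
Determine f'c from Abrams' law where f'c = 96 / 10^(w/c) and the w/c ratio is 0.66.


f'c = 96 / 10^0.66
= 96 / 4.571
= 21.0 MPa

21.0


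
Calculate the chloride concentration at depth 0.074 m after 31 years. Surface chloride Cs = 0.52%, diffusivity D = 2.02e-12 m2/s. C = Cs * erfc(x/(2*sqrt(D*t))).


t_seconds = 31 * 365.25 * 24 * 3600 = 978285600.0 s
arg = 0.074 / (2 * sqrt(2.02e-12 * 978285600.0))
= 0.8323
erfc(0.8323) = 0.2392
C = 0.52 * 0.2392 = 0.1244%

0.1244


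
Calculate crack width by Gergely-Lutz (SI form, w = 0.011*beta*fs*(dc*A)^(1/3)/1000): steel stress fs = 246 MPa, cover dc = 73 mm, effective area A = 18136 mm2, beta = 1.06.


w = 0.011 * beta * fs * (dc * A)^(1/3) / 1000
= 0.011 * 1.06 * 246 * (73 * 18136)^(1/3) / 1000
= 0.315 mm

0.315


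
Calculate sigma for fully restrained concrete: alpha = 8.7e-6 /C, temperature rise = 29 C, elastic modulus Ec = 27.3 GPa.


sigma = alpha * dT * Ec
= 8.7e-6 * 29 * 27.3 * 1000
= 6.888 MPa

6.888


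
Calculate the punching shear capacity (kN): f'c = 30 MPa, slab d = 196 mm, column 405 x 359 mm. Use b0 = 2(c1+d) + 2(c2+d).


b0 = 2*(405 + 196) + 2*(359 + 196) = 2312 mm
Vc = 0.33 * sqrt(30) * 2312 * 196 / 1000
= 819.07 kN

819.07


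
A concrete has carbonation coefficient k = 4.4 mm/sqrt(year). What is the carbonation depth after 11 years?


depth = k * sqrt(t)
= 4.4 * sqrt(11)
= 14.59 mm

14.59


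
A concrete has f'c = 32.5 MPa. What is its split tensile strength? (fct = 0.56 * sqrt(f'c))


fct = 0.56 * sqrt(32.5)
= 0.56 * 5.701
= 3.192 MPa

3.192


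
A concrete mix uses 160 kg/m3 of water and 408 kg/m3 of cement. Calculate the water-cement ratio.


w/c = water / cement
w/c = 160 / 408 = 0.392

0.392


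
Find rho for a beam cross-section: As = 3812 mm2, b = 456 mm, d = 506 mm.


rho = As / (b * d)
= 3812 / (456 * 506)
= 0.0165

0.0165


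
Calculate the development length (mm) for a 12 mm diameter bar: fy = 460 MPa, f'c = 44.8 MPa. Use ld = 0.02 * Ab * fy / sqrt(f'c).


Ab = pi * 12^2 / 4 = 113.097 mm2
ld = 0.02 * 113.097 * 460 / sqrt(44.8)
= 155.5 mm

155.5


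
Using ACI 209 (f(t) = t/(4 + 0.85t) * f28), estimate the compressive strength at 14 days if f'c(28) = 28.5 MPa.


f(14) = 14 / (4 + 0.85 * 14) * 28.5
= 14 / 15.9 * 28.5
= 25.09 MPa

25.09


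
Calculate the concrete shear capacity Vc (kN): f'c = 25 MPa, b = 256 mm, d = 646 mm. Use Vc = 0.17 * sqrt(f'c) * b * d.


Vc = 0.17 * sqrt(25) * 256 * 646 / 1000
= 140.57 kN

140.57


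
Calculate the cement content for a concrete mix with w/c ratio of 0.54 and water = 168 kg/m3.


Cement = water / (w/c)
= 168 / 0.54
= 311.1 kg/m3

311.1


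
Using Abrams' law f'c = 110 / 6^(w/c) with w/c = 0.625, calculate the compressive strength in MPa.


f'c = 110 / 6^0.625
= 110 / 3.064
= 35.9 MPa

35.9


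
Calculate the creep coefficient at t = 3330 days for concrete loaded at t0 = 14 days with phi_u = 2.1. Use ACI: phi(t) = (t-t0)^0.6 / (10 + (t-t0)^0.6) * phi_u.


dt = 3330 - 14 = 3316
phi = 3316^0.6 / (10 + 3316^0.6) * 2.1
= 1.949

1.949


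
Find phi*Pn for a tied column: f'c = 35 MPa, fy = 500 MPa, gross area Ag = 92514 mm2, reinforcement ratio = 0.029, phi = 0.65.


Ast = rho * Ag = 0.029 * 92514 = 2682.906 mm2
phi*Pn = 0.65 * 0.80 * (0.85 * 35 * (92514 - 2682.906) + 500 * 2682.906) / 1000
= 2087.24 kN

2087.24


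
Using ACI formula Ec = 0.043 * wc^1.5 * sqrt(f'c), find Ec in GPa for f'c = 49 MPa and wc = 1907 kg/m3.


Ec = 0.043 * 1907^1.5 * sqrt(49) / 1000
= 25.07 GPa

25.07


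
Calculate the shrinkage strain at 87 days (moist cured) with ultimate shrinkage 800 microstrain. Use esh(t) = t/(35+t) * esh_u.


esh(87) = 87 / (35 + 87) * 800
= 87 / 122 * 800
= 570.5 microstrain

570.5


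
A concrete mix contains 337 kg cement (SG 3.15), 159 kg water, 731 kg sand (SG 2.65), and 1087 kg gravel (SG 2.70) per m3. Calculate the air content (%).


Vol cement = 337 / (3.15 * 1000) = 0.106984 m3
Vol water = 159 / 1000 = 0.159 m3
Vol sand = 731 / (2.65 * 1000) = 0.275849 m3
Vol gravel = 1087 / (2.70 * 1000) = 0.402593 m3
Total solid + water volume = 0.944426 m3
Air = (1 - 0.944426) * 100 = 5.56%

5.56


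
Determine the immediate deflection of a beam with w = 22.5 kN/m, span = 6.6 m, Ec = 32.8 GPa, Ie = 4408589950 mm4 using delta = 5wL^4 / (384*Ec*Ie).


Convert: L = 6.6 m = 6600 mm, Ec = 32.8 GPa = 32800 MPa
delta = 5 * 22.5 * 6600^4 / (384 * 32800 * 4408589950)
= 3.84 mm

3.84


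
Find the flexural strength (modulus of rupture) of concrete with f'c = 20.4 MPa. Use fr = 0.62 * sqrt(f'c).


fr = 0.62 * sqrt(20.4)
= 2.8 MPa

2.8


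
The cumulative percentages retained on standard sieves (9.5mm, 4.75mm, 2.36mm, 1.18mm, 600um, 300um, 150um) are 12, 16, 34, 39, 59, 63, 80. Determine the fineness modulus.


FM = sum(cumulative % retained) / 100
= 303 / 100
= 3.03

3.03


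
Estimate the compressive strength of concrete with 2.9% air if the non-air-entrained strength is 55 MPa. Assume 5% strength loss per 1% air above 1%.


Strength loss = (2.9 - 1) * 5 = 9.5%
f'c = 55 * (1 - 9.5/100)
= 49.77 MPa

49.77


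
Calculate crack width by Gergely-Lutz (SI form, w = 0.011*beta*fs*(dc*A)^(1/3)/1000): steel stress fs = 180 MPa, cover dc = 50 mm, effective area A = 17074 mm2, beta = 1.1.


w = 0.011 * beta * fs * (dc * A)^(1/3) / 1000
= 0.011 * 1.1 * 180 * (50 * 17074)^(1/3) / 1000
= 0.207 mm

0.207


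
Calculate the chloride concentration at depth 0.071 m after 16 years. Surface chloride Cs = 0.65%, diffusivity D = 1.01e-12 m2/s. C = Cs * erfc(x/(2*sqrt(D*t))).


t_seconds = 16 * 365.25 * 24 * 3600 = 504921600.0 s
arg = 0.071 / (2 * sqrt(1.01e-12 * 504921600.0))
= 1.572
erfc(1.572) = 0.0262
C = 0.65 * 0.0262 = 0.017%

0.017


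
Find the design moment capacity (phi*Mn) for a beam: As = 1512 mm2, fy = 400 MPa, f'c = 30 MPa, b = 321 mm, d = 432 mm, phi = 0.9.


a = As * fy / (0.85 * f'c * b)
= 1512 * 400 / (0.85 * 30 * 321)
= 73.8868 mm
Mn = As * fy * (d - a/2) / 10^6
= 238.9302 kN-m
phi*Mn = 0.9 * 238.9302 = 215.04 kN-m

215.04


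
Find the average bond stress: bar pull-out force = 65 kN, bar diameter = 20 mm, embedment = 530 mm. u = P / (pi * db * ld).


u = P / (pi * db * ld)
= 65 * 1000 / (pi * 20 * 530)
= 1.952 MPa

1.952


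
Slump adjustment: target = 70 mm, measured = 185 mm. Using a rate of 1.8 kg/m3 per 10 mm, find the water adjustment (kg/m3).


Difference = 70 - 185 = -115 mm
Water adjustment = -115 * 1.8 / 10 = -20.7 kg/m3

-20.7


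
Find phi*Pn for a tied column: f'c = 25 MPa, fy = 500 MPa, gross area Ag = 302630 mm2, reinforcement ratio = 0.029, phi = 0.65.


Ast = rho * Ag = 0.029 * 302630 = 8776.27 mm2
phi*Pn = 0.65 * 0.80 * (0.85 * 25 * (302630 - 8776.27) + 500 * 8776.27) / 1000
= 5528.91 kN

5528.91


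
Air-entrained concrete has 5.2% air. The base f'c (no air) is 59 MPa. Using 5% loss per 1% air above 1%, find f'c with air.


Strength loss = (5.2 - 1) * 5 = 21.0%
f'c = 59 * (1 - 21.0/100)
= 46.61 MPa

46.61


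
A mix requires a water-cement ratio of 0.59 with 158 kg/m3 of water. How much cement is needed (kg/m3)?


Cement = water / (w/c)
= 158 / 0.59
= 267.8 kg/m3

267.8


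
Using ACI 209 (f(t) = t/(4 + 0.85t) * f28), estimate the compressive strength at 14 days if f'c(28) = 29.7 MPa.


f(14) = 14 / (4 + 0.85 * 14) * 29.7
= 14 / 15.9 * 29.7
= 26.15 MPa

26.15


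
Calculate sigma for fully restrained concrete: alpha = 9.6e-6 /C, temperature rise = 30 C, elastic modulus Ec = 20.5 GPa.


sigma = alpha * dT * Ec
= 9.6e-6 * 30 * 20.5 * 1000
= 5.904 MPa

5.904


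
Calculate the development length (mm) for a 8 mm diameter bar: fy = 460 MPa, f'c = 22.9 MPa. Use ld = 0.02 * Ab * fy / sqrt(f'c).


Ab = pi * 8^2 / 4 = 50.265 mm2
ld = 0.02 * 50.265 * 460 / sqrt(22.9)
= 96.6 mm

96.6


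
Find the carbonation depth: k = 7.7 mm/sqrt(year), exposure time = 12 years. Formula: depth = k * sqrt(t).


depth = k * sqrt(t)
= 7.7 * sqrt(12)
= 26.67 mm

26.67


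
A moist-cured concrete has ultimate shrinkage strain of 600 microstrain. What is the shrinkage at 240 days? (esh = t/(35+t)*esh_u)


esh(240) = 240 / (35 + 240) * 600
= 240 / 275 * 600
= 523.6 microstrain

523.6


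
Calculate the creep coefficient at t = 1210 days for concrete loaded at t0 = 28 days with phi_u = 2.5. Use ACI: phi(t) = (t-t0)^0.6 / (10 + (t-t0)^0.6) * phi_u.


dt = 1210 - 28 = 1182
phi = 1182^0.6 / (10 + 1182^0.6) * 2.5
= 2.187

2.187


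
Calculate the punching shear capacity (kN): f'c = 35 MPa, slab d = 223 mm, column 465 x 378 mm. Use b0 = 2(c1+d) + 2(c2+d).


b0 = 2*(465 + 223) + 2*(378 + 223) = 2578 mm
Vc = 0.33 * sqrt(35) * 2578 * 223 / 1000
= 1122.37 kN

1122.37


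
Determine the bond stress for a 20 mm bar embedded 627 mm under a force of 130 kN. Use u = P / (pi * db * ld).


u = P / (pi * db * ld)
= 130 * 1000 / (pi * 20 * 627)
= 3.3 MPa

3.3


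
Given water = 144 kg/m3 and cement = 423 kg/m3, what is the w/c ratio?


w/c = water / cement
w/c = 144 / 423 = 0.34

0.34


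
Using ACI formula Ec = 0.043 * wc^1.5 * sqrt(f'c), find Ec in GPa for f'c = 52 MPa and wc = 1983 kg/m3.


Ec = 0.043 * 1983^1.5 * sqrt(52) / 1000
= 27.38 GPa

27.38


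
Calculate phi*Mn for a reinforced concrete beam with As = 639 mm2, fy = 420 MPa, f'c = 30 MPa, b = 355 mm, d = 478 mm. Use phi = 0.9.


a = As * fy / (0.85 * f'c * b)
= 639 * 420 / (0.85 * 30 * 355)
= 29.6471 mm
Mn = As * fy * (d - a/2) / 10^6
= 124.3073 kN-m
phi*Mn = 0.9 * 124.3073 = 111.88 kN-m

111.88


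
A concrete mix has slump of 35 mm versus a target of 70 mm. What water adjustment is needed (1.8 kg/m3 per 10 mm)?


Difference = 70 - 35 = 35 mm
Water adjustment = 35 * 1.8 / 10 = 6.3 kg/m3

6.3


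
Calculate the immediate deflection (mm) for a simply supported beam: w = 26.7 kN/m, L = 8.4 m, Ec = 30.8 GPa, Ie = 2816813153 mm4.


Convert: L = 8.4 m = 8400 mm, Ec = 30.8 GPa = 30800 MPa
delta = 5 * 26.7 * 8400^4 / (384 * 30800 * 2816813153)
= 19.95 mm

19.95


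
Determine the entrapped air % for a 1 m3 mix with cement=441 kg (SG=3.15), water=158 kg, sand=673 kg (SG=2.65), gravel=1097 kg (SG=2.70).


Vol cement = 441 / (3.15 * 1000) = 0.14 m3
Vol water = 158 / 1000 = 0.158 m3
Vol sand = 673 / (2.65 * 1000) = 0.253962 m3
Vol gravel = 1097 / (2.70 * 1000) = 0.406296 m3
Total solid + water volume = 0.958259 m3
Air = (1 - 0.958259) * 100 = 4.17%

4.17


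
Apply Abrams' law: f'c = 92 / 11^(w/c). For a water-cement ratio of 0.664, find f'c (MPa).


f'c = 92 / 11^0.664
= 92 / 4.915
= 18.72 MPa

18.72


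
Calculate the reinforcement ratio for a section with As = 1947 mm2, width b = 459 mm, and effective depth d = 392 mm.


rho = As / (b * d)
= 1947 / (459 * 392)
= 0.0108

0.0108


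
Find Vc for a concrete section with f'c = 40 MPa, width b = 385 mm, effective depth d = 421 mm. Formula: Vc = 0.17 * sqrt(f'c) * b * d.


Vc = 0.17 * sqrt(40) * 385 * 421 / 1000
= 174.27 kN

174.27


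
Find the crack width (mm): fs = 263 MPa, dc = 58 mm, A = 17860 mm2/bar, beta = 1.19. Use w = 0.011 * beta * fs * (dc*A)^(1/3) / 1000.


w = 0.011 * beta * fs * (dc * A)^(1/3) / 1000
= 0.011 * 1.19 * 263 * (58 * 17860)^(1/3) / 1000
= 0.348 mm

0.348


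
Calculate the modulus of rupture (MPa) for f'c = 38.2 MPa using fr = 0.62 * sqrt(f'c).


fr = 0.62 * sqrt(38.2)
= 3.832 MPa

3.832


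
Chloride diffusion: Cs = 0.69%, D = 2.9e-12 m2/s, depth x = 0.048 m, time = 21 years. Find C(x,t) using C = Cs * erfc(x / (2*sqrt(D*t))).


t_seconds = 21 * 365.25 * 24 * 3600 = 662709600.0 s
arg = 0.048 / (2 * sqrt(2.9e-12 * 662709600.0))
= 0.5475
erfc(0.5475) = 0.4388
C = 0.69 * 0.4388 = 0.3028%

0.3028


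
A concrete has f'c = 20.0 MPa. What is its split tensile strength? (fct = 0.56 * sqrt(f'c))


fct = 0.56 * sqrt(20.0)
= 0.56 * 4.472
= 2.504 MPa

2.504


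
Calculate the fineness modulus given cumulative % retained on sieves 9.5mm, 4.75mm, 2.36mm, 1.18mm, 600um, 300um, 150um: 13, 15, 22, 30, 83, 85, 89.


FM = sum(cumulative % retained) / 100
= 337 / 100
= 3.37

3.37


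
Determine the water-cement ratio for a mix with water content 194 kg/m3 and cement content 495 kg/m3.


w/c = water / cement
w/c = 194 / 495 = 0.392

0.392


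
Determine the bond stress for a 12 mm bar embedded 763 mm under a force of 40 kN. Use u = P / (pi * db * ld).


u = P / (pi * db * ld)
= 40 * 1000 / (pi * 12 * 763)
= 1.391 MPa

1.391


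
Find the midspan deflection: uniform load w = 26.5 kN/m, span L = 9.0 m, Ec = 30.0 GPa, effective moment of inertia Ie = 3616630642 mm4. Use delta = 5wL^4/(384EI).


Convert: L = 9.0 m = 9000 mm, Ec = 30.0 GPa = 30000 MPa
delta = 5 * 26.5 * 9000^4 / (384 * 30000 * 3616630642)
= 20.87 mm

20.87


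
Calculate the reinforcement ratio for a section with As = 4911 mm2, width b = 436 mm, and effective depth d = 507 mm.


rho = As / (b * d)
= 4911 / (436 * 507)
= 0.0222

0.0222


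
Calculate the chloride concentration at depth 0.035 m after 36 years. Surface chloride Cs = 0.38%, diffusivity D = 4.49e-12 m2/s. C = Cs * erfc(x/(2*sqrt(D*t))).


t_seconds = 36 * 365.25 * 24 * 3600 = 1136073600.0 s
arg = 0.035 / (2 * sqrt(4.49e-12 * 1136073600.0))
= 0.245
erfc(0.245) = 0.729
C = 0.38 * 0.729 = 0.277%

0.277


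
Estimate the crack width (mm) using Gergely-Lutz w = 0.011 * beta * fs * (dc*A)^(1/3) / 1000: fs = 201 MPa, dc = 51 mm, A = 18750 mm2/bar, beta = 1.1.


w = 0.011 * beta * fs * (dc * A)^(1/3) / 1000
= 0.011 * 1.1 * 201 * (51 * 18750)^(1/3) / 1000
= 0.24 mm

0.24


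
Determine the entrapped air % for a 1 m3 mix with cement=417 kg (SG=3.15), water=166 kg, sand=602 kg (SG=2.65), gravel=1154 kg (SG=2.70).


Vol cement = 417 / (3.15 * 1000) = 0.132381 m3
Vol water = 166 / 1000 = 0.166 m3
Vol sand = 602 / (2.65 * 1000) = 0.22717 m3
Vol gravel = 1154 / (2.70 * 1000) = 0.427407 m3
Total solid + water volume = 0.952958 m3
Air = (1 - 0.952958) * 100 = 4.7%

4.7


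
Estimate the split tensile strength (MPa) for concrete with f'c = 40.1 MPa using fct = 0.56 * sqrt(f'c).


fct = 0.56 * sqrt(40.1)
= 0.56 * 6.332
= 3.546 MPa

3.546


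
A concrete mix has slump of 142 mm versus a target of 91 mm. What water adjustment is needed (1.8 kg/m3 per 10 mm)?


Difference = 91 - 142 = -51 mm
Water adjustment = -51 * 1.8 / 10 = -9.2 kg/m3

-9.2


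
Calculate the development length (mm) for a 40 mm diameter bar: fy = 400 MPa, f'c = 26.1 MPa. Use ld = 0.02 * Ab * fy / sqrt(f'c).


Ab = pi * 40^2 / 4 = 1256.637 mm2
ld = 0.02 * 1256.637 * 400 / sqrt(26.1)
= 1967.8 mm

1967.8


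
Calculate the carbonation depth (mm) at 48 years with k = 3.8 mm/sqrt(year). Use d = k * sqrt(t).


depth = k * sqrt(t)
= 3.8 * sqrt(48)
= 26.33 mm

26.33


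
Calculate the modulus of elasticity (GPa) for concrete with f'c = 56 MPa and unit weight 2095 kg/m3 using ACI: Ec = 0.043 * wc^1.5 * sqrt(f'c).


Ec = 0.043 * 2095^1.5 * sqrt(56) / 1000
= 30.86 GPa

30.86


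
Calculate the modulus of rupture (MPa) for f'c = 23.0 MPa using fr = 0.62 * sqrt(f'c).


fr = 0.62 * sqrt(23.0)
= 2.973 MPa

2.973


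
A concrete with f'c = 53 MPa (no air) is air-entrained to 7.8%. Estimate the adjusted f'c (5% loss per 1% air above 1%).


Strength loss = (7.8 - 1) * 5 = 34.0%
f'c = 53 * (1 - 34.0/100)
= 34.98 MPa

34.98


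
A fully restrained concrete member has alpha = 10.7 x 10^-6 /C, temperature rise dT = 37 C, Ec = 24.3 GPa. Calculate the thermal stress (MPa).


sigma = alpha * dT * Ec
= 10.7e-6 * 37 * 24.3 * 1000
= 9.62 MPa

9.62


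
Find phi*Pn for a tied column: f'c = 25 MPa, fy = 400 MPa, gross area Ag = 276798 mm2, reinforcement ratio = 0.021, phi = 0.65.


Ast = rho * Ag = 0.021 * 276798 = 5812.758 mm2
phi*Pn = 0.65 * 0.80 * (0.85 * 25 * (276798 - 5812.758) + 400 * 5812.758) / 1000
= 4203.44 kN

4203.44


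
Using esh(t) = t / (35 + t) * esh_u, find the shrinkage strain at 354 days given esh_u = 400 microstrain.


esh(354) = 354 / (35 + 354) * 400
= 354 / 389 * 400
= 364.0 microstrain

364.0


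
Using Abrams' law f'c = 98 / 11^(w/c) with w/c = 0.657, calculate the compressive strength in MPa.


f'c = 98 / 11^0.657
= 98 / 4.833
= 20.28 MPa

20.28


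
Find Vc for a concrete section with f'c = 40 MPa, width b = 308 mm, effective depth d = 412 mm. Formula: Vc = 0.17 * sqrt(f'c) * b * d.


Vc = 0.17 * sqrt(40) * 308 * 412 / 1000
= 136.44 kN

136.44


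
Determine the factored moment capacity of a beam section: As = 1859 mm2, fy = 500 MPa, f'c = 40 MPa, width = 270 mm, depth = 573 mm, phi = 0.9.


a = As * fy / (0.85 * f'c * b)
= 1859 * 500 / (0.85 * 40 * 270)
= 101.2527 mm
Mn = As * fy * (d - a/2) / 10^6
= 485.5463 kN-m
phi*Mn = 0.9 * 485.5463 = 436.99 kN-m

436.99


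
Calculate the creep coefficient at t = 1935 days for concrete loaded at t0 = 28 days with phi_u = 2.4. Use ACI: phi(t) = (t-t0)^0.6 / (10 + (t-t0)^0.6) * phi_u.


dt = 1935 - 28 = 1907
phi = 1907^0.6 / (10 + 1907^0.6) * 2.4
= 2.167

2.167


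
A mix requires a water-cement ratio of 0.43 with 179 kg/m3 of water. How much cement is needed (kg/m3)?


Cement = water / (w/c)
= 179 / 0.43
= 416.3 kg/m3

416.3


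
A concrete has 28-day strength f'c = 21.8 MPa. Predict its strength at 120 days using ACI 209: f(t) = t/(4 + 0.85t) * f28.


f(120) = 120 / (4 + 0.85 * 120) * 21.8
= 120 / 106.0 * 21.8
= 24.68 MPa

24.68


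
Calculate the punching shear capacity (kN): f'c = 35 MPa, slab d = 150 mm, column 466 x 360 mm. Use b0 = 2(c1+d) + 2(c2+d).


b0 = 2*(466 + 150) + 2*(360 + 150) = 2252 mm
Vc = 0.33 * sqrt(35) * 2252 * 150 / 1000
= 659.49 kN

659.49


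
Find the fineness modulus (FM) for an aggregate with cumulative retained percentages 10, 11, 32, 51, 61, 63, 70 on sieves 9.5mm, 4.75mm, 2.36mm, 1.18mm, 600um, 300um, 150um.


FM = sum(cumulative % retained) / 100
= 298 / 100
= 2.98

2.98


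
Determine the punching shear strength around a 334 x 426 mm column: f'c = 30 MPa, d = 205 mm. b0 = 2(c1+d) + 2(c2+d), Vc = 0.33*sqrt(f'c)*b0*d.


b0 = 2*(334 + 205) + 2*(426 + 205) = 2340 mm
Vc = 0.33 * sqrt(30) * 2340 * 205 / 1000
= 867.05 kN

867.05


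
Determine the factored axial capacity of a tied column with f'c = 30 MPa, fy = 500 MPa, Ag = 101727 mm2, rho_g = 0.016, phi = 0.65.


Ast = rho * Ag = 0.016 * 101727 = 1627.632 mm2
phi*Pn = 0.65 * 0.80 * (0.85 * 30 * (101727 - 1627.632) + 500 * 1627.632) / 1000
= 1750.5 kN

1750.5


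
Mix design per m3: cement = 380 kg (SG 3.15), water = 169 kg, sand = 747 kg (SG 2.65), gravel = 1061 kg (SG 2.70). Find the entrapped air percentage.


Vol cement = 380 / (3.15 * 1000) = 0.120635 m3
Vol water = 169 / 1000 = 0.169 m3
Vol sand = 747 / (2.65 * 1000) = 0.281887 m3
Vol gravel = 1061 / (2.70 * 1000) = 0.392963 m3
Total solid + water volume = 0.964485 m3
Air = (1 - 0.964485) * 100 = 3.55%

3.55


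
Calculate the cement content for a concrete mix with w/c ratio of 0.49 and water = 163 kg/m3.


Cement = water / (w/c)
= 163 / 0.49
= 332.7 kg/m3

332.7


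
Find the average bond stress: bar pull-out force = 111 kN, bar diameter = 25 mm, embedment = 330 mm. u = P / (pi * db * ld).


u = P / (pi * db * ld)
= 111 * 1000 / (pi * 25 * 330)
= 4.283 MPa

4.283


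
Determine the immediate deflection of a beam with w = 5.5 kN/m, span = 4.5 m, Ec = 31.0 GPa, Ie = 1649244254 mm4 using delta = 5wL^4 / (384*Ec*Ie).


Convert: L = 4.5 m = 4500 mm, Ec = 31.0 GPa = 31000 MPa
delta = 5 * 5.5 * 4500^4 / (384 * 31000 * 1649244254)
= 0.57 mm

0.57


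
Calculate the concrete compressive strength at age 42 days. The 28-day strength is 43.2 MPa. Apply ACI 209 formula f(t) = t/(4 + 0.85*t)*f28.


f(42) = 42 / (4 + 0.85 * 42) * 43.2
= 42 / 39.7 * 43.2
= 45.7 MPa

45.7


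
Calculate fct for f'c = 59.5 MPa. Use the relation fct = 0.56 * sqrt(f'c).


fct = 0.56 * sqrt(59.5)
= 0.56 * 7.714
= 4.32 MPa

4.32


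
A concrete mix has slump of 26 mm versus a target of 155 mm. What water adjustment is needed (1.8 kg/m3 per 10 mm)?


Difference = 155 - 26 = 129 mm
Water adjustment = 129 * 1.8 / 10 = 23.2 kg/m3

23.2


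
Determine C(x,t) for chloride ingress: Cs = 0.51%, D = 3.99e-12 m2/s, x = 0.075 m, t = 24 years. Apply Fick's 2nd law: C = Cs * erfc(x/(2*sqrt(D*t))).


t_seconds = 24 * 365.25 * 24 * 3600 = 757382400.0 s
arg = 0.075 / (2 * sqrt(3.99e-12 * 757382400.0))
= 0.6822
erfc(0.6822) = 0.3347
C = 0.51 * 0.3347 = 0.1707%

0.1707


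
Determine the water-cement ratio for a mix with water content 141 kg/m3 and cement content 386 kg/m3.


w/c = water / cement
w/c = 141 / 386 = 0.365

0.365


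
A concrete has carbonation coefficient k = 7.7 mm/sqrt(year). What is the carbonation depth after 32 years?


depth = k * sqrt(t)
= 7.7 * sqrt(32)
= 43.56 mm

43.56


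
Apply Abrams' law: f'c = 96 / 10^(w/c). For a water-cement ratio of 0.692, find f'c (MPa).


f'c = 96 / 10^0.692
= 96 / 4.92
= 19.51 MPa

19.51


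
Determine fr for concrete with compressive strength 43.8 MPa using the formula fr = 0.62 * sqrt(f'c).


fr = 0.62 * sqrt(43.8)
= 4.103 MPa

4.103


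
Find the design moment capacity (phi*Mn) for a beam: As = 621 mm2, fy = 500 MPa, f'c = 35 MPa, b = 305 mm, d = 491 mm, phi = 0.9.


a = As * fy / (0.85 * f'c * b)
= 621 * 500 / (0.85 * 35 * 305)
= 34.2196 mm
Mn = As * fy * (d - a/2) / 10^6
= 147.1429 kN-m
phi*Mn = 0.9 * 147.1429 = 132.43 kN-m

132.43


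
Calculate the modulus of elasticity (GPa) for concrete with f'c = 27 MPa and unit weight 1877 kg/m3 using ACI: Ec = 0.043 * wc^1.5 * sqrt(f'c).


Ec = 0.043 * 1877^1.5 * sqrt(27) / 1000
= 18.17 GPa

18.17


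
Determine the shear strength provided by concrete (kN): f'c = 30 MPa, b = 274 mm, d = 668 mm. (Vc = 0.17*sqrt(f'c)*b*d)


Vc = 0.17 * sqrt(30) * 274 * 668 / 1000
= 170.43 kN

170.43


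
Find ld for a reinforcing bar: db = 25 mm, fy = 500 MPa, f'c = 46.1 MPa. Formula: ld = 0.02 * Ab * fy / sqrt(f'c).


Ab = pi * 25^2 / 4 = 490.874 mm2
ld = 0.02 * 490.874 * 500 / sqrt(46.1)
= 723.0 mm

723.0


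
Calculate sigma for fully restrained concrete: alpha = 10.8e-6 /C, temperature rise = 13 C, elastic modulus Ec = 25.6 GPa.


sigma = alpha * dT * Ec
= 10.8e-6 * 13 * 25.6 * 1000
= 3.594 MPa

3.594


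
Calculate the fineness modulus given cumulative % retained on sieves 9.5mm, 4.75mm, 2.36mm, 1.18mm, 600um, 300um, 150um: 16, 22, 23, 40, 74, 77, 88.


FM = sum(cumulative % retained) / 100
= 340 / 100
= 3.4

3.4


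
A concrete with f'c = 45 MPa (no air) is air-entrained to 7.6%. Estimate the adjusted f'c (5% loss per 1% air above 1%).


Strength loss = (7.6 - 1) * 5 = 33.0%
f'c = 45 * (1 - 33.0/100)
= 30.15 MPa

30.15


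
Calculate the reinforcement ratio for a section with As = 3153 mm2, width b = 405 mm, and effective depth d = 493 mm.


rho = As / (b * d)
= 3153 / (405 * 493)
= 0.0158

0.0158


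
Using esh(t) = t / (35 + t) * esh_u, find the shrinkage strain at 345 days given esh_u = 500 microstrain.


esh(345) = 345 / (35 + 345) * 500
= 345 / 380 * 500
= 453.9 microstrain

453.9


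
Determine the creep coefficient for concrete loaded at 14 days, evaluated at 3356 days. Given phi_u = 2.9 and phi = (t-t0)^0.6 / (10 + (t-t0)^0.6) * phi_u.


dt = 3356 - 14 = 3342
phi = 3342^0.6 / (10 + 3342^0.6) * 2.9
= 2.693

2.693


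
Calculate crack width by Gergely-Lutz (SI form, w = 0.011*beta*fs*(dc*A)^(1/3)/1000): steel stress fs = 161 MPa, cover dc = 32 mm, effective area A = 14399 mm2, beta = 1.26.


w = 0.011 * beta * fs * (dc * A)^(1/3) / 1000
= 0.011 * 1.26 * 161 * (32 * 14399)^(1/3) / 1000
= 0.172 mm

0.172


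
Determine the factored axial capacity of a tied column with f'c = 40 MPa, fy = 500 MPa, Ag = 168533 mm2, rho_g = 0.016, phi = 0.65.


Ast = rho * Ag = 0.016 * 168533 = 2696.528 mm2
phi*Pn = 0.65 * 0.80 * (0.85 * 40 * (168533 - 2696.528) + 500 * 2696.528) / 1000
= 3633.09 kN

3633.09


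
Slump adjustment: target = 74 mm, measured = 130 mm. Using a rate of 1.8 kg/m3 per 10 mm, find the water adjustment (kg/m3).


Difference = 74 - 130 = -56 mm
Water adjustment = -56 * 1.8 / 10 = -10.1 kg/m3

-10.1


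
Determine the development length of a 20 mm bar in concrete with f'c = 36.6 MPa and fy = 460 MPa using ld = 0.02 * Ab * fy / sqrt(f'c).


Ab = pi * 20^2 / 4 = 314.159 mm2
ld = 0.02 * 314.159 * 460 / sqrt(36.6)
= 477.7 mm

477.7


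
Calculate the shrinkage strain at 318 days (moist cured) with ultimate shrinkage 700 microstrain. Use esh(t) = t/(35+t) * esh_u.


esh(318) = 318 / (35 + 318) * 700
= 318 / 353 * 700
= 630.6 microstrain

630.6


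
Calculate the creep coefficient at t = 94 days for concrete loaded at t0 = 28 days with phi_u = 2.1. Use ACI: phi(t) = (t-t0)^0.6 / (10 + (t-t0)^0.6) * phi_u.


dt = 94 - 28 = 66
phi = 66^0.6 / (10 + 66^0.6) * 2.1
= 1.16

1.16


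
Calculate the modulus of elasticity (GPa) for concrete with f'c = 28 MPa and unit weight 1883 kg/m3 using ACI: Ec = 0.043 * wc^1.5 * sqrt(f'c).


Ec = 0.043 * 1883^1.5 * sqrt(28) / 1000
= 18.59 GPa

18.59


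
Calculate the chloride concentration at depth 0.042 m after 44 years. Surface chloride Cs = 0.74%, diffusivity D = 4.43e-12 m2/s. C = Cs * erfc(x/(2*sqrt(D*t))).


t_seconds = 44 * 365.25 * 24 * 3600 = 1388534400.0 s
arg = 0.042 / (2 * sqrt(4.43e-12 * 1388534400.0))
= 0.2678
erfc(0.2678) = 0.7049
C = 0.74 * 0.7049 = 0.5217%

0.5217


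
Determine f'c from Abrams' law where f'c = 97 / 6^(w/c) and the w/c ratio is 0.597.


f'c = 97 / 6^0.597
= 97 / 2.914
= 33.28 MPa

33.28


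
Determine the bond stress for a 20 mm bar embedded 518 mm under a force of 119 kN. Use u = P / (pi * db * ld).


u = P / (pi * db * ld)
= 119 * 1000 / (pi * 20 * 518)
= 3.656 MPa

3.656


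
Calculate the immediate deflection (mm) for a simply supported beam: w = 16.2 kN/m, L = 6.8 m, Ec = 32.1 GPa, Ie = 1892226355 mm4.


Convert: L = 6.8 m = 6800 mm, Ec = 32.1 GPa = 32100 MPa
delta = 5 * 16.2 * 6800^4 / (384 * 32100 * 1892226355)
= 7.43 mm

7.43


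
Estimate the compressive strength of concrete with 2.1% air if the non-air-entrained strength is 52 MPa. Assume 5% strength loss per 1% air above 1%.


Strength loss = (2.1 - 1) * 5 = 5.5%
f'c = 52 * (1 - 5.5/100)
= 49.14 MPa

49.14


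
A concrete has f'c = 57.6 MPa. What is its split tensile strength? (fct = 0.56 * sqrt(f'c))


fct = 0.56 * sqrt(57.6)
= 0.56 * 7.589
= 4.25 MPa

4.25


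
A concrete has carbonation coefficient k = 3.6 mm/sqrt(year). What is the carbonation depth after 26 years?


depth = k * sqrt(t)
= 3.6 * sqrt(26)
= 18.36 mm

18.36


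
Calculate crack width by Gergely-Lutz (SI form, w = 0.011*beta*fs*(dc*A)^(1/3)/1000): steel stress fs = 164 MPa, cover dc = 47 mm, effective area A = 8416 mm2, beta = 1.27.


w = 0.011 * beta * fs * (dc * A)^(1/3) / 1000
= 0.011 * 1.27 * 164 * (47 * 8416)^(1/3) / 1000
= 0.168 mm

0.168


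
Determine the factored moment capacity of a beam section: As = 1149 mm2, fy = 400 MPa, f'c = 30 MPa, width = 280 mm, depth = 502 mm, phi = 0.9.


a = As * fy / (0.85 * f'c * b)
= 1149 * 400 / (0.85 * 30 * 280)
= 64.3697 mm
Mn = As * fy * (d - a/2) / 10^6
= 215.927 kN-m
phi*Mn = 0.9 * 215.927 = 194.33 kN-m

194.33


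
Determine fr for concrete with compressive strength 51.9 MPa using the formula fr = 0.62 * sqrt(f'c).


fr = 0.62 * sqrt(51.9)
= 4.467 MPa

4.467


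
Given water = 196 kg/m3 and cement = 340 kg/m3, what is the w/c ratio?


w/c = water / cement
w/c = 196 / 340 = 0.576

0.576


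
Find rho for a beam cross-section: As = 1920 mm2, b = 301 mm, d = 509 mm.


rho = As / (b * d)
= 1920 / (301 * 509)
= 0.0125

0.0125


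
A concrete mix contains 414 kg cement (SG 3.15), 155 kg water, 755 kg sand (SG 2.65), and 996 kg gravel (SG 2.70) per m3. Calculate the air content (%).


Vol cement = 414 / (3.15 * 1000) = 0.131429 m3
Vol water = 155 / 1000 = 0.155 m3
Vol sand = 755 / (2.65 * 1000) = 0.284906 m3
Vol gravel = 996 / (2.70 * 1000) = 0.368889 m3
Total solid + water volume = 0.940223 m3
Air = (1 - 0.940223) * 100 = 5.98%

5.98


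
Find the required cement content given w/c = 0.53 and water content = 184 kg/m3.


Cement = water / (w/c)
= 184 / 0.53
= 347.2 kg/m3

347.2


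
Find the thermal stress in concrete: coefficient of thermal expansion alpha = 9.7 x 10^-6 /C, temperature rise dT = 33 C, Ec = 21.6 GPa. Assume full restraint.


sigma = alpha * dT * Ec
= 9.7e-6 * 33 * 21.6 * 1000
= 6.914 MPa

6.914


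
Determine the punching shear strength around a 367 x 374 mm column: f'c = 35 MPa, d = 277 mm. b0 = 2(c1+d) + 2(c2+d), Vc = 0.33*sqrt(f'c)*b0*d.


b0 = 2*(367 + 277) + 2*(374 + 277) = 2590 mm
Vc = 0.33 * sqrt(35) * 2590 * 277 / 1000
= 1400.64 kN

1400.64


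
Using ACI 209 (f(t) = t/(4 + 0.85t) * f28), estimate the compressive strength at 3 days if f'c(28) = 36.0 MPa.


f(3) = 3 / (4 + 0.85 * 3) * 36.0
= 3 / 6.55 * 36.0
= 16.49 MPa

16.49


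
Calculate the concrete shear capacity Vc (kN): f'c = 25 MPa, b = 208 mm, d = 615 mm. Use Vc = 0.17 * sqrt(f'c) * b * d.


Vc = 0.17 * sqrt(25) * 208 * 615 / 1000
= 108.73 kN

108.73


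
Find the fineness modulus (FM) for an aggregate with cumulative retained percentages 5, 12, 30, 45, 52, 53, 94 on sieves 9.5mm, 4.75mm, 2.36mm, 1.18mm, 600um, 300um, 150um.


FM = sum(cumulative % retained) / 100
= 291 / 100
= 2.91

2.91


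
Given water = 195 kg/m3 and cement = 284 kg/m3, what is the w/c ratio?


w/c = water / cement
w/c = 195 / 284 = 0.687

0.687


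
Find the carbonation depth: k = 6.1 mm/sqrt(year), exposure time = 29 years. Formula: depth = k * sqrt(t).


depth = k * sqrt(t)
= 6.1 * sqrt(29)
= 32.85 mm

32.85


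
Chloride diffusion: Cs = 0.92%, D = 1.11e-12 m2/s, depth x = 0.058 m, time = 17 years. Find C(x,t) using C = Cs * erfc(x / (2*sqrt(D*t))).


t_seconds = 17 * 365.25 * 24 * 3600 = 536479200.0 s
arg = 0.058 / (2 * sqrt(1.11e-12 * 536479200.0))
= 1.1884
erfc(1.1884) = 0.0928
C = 0.92 * 0.0928 = 0.0854%

0.0854


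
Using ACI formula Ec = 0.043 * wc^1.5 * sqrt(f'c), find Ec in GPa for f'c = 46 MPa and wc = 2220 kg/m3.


Ec = 0.043 * 2220^1.5 * sqrt(46) / 1000
= 30.51 GPa

30.51


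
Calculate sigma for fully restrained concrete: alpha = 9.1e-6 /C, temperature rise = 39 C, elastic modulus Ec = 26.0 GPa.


sigma = alpha * dT * Ec
= 9.1e-6 * 39 * 26.0 * 1000
= 9.227 MPa

9.227


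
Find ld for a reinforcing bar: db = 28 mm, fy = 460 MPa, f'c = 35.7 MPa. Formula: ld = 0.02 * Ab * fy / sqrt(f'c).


Ab = pi * 28^2 / 4 = 615.752 mm2
ld = 0.02 * 615.752 * 460 / sqrt(35.7)
= 948.1 mm

948.1


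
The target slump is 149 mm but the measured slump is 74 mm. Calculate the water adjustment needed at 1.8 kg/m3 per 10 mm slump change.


Difference = 149 - 74 = 75 mm
Water adjustment = 75 * 1.8 / 10 = 13.5 kg/m3

13.5


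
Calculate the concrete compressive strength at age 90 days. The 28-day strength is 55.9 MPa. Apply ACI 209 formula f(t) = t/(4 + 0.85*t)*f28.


f(90) = 90 / (4 + 0.85 * 90) * 55.9
= 90 / 80.5 * 55.9
= 62.5 MPa

62.5


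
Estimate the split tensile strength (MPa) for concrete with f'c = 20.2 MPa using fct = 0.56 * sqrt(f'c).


fct = 0.56 * sqrt(20.2)
= 0.56 * 4.494
= 2.517 MPa

2.517


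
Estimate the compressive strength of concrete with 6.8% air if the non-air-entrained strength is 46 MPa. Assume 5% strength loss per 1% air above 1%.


Strength loss = (6.8 - 1) * 5 = 29.0%
f'c = 46 * (1 - 29.0/100)
= 32.66 MPa

32.66


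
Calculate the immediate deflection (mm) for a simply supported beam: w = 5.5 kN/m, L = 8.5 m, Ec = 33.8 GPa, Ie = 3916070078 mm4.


Convert: L = 8.5 m = 8500 mm, Ec = 33.8 GPa = 33800 MPa
delta = 5 * 5.5 * 8500^4 / (384 * 33800 * 3916070078)
= 2.82 mm

2.82


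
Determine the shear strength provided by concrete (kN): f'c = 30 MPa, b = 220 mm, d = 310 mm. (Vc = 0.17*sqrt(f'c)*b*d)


Vc = 0.17 * sqrt(30) * 220 * 310 / 1000
= 63.5 kN

63.5


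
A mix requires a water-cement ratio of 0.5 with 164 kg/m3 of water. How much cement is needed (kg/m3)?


Cement = water / (w/c)
= 164 / 0.5
= 328.0 kg/m3

328.0


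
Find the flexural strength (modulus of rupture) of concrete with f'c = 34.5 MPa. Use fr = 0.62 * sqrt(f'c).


fr = 0.62 * sqrt(34.5)
= 3.642 MPa

3.642


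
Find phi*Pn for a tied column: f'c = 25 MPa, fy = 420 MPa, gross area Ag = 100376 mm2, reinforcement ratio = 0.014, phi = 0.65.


Ast = rho * Ag = 0.014 * 100376 = 1405.264 mm2
phi*Pn = 0.65 * 0.80 * (0.85 * 25 * (100376 - 1405.264) + 420 * 1405.264) / 1000
= 1400.54 kN

1400.54


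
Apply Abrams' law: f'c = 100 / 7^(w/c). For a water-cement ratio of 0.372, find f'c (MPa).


f'c = 100 / 7^0.372
= 100 / 2.062
= 48.49 MPa

48.49


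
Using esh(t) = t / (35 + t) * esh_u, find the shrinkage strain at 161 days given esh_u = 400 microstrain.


esh(161) = 161 / (35 + 161) * 400
= 161 / 196 * 400
= 328.6 microstrain

328.6


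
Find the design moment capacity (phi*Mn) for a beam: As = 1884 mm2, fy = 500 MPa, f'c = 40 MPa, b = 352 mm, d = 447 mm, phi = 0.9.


a = As * fy / (0.85 * f'c * b)
= 1884 * 500 / (0.85 * 40 * 352)
= 78.7099 mm
Mn = As * fy * (d - a/2) / 10^6
= 384.0016 kN-m
phi*Mn = 0.9 * 384.0016 = 345.6 kN-m

345.6


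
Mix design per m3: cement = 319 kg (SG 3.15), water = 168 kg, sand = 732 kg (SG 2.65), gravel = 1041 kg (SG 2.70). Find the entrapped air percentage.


Vol cement = 319 / (3.15 * 1000) = 0.10127 m3
Vol water = 168 / 1000 = 0.168 m3
Vol sand = 732 / (2.65 * 1000) = 0.276226 m3
Vol gravel = 1041 / (2.70 * 1000) = 0.385556 m3
Total solid + water volume = 0.931052 m3
Air = (1 - 0.931052) * 100 = 6.89%

6.89


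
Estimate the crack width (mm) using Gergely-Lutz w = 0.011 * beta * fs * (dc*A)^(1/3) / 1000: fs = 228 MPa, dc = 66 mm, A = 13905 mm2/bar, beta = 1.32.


w = 0.011 * beta * fs * (dc * A)^(1/3) / 1000
= 0.011 * 1.32 * 228 * (66 * 13905)^(1/3) / 1000
= 0.322 mm

0.322


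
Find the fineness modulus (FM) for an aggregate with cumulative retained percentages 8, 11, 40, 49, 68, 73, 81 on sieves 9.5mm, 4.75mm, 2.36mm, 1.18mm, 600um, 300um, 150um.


FM = sum(cumulative % retained) / 100
= 330 / 100
= 3.3

3.3


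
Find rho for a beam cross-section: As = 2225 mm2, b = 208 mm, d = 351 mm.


rho = As / (b * d)
= 2225 / (208 * 351)
= 0.0305

0.0305


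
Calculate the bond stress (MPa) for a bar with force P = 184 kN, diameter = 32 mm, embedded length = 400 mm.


u = P / (pi * db * ld)
= 184 * 1000 / (pi * 32 * 400)
= 4.576 MPa

4.576
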